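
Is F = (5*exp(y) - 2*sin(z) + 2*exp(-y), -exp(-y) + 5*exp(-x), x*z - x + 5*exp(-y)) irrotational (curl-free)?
No, ∇×F = (-5*exp(-y), -z - 2*cos(z) + 1, -5*exp(y) + 2*exp(-y) - 5*exp(-x))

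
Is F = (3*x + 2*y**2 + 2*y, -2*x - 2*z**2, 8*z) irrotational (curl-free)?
No, ∇×F = (4*z, 0, -4*y - 4)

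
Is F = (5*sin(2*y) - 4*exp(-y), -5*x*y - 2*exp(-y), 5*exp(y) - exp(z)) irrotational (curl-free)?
No, ∇×F = (5*exp(y), 0, -5*y - 10*cos(2*y) - 4*exp(-y))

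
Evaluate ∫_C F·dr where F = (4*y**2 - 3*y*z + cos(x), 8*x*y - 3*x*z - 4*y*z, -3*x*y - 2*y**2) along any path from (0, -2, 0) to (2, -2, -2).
sin(2) + 24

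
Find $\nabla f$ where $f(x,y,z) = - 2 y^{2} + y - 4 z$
(0, 1 - 4*y, -4)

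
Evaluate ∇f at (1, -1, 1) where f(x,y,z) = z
(0, 0, 1)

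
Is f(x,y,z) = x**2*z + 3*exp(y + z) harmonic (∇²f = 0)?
No, ∇²f = 2*z + 6*exp(y + z)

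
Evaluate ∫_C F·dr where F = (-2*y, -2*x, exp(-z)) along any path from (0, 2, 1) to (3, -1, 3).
-exp(-3) + exp(-1) + 6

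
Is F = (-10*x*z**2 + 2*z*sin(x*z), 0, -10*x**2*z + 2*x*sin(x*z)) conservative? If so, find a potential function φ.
Yes, F is conservative. φ = -5*x**2*z**2 - 2*cos(x*z)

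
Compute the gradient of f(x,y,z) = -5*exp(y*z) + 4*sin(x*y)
(4*y*cos(x*y), 4*x*cos(x*y) - 5*z*exp(y*z), -5*y*exp(y*z))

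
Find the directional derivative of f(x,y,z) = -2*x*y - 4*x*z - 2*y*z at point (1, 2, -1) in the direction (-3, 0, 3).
-4*sqrt(2)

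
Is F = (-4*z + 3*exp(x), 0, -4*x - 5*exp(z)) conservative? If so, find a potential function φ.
Yes, F is conservative. φ = -4*x*z + 3*exp(x) - 5*exp(z)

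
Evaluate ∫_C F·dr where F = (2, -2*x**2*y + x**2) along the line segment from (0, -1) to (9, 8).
-5067/2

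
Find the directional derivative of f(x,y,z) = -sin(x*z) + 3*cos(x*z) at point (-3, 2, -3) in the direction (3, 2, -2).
3*sqrt(17)*(cos(9) + 3*sin(9))/17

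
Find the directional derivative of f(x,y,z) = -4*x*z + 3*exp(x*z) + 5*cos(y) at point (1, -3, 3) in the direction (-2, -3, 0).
3*sqrt(13)*(-6*exp(3) - 5*sin(3) + 8)/13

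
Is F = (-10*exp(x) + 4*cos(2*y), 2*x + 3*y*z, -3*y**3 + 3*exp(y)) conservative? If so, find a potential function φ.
No, ∇×F = (-9*y**2 - 3*y + 3*exp(y), 0, 8*sin(2*y) + 2) ≠ 0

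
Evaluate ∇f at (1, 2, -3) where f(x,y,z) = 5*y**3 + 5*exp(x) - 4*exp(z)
(5*E, 60, -4*exp(-3))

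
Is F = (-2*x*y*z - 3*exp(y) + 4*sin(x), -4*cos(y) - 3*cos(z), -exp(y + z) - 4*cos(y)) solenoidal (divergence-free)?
No, ∇·F = -2*y*z - exp(y + z) + 4*sin(y) + 4*cos(x)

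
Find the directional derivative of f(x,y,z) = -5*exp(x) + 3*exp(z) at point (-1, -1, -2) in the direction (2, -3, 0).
-10*sqrt(13)*exp(-1)/13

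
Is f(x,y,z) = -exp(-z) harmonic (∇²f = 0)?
No, ∇²f = -exp(-z)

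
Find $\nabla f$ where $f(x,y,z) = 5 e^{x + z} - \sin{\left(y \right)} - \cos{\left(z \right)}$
(5*exp(x + z), -cos(y), 5*exp(x + z) + sin(z))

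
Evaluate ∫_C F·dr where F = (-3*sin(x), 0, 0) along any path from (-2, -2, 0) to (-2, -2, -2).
0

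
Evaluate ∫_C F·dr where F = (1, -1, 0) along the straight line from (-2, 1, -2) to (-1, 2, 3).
0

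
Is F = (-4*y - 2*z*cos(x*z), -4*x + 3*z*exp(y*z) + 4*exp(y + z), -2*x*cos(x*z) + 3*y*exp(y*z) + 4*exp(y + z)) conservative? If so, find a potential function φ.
Yes, F is conservative. φ = -4*x*y + 3*exp(y*z) + 4*exp(y + z) - 2*sin(x*z)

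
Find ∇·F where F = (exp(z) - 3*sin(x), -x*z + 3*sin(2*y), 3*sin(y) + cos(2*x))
-3*cos(x) + 6*cos(2*y)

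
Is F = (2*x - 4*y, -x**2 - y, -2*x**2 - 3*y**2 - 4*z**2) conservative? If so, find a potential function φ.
No, ∇×F = (-6*y, 4*x, 4 - 2*x) ≠ 0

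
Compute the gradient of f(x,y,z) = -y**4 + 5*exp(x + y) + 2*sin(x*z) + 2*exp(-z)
(2*z*cos(x*z) + 5*exp(x + y), -4*y**3 + 5*exp(x + y), 2*x*cos(x*z) - 2*exp(-z))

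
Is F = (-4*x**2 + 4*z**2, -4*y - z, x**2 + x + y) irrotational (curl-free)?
No, ∇×F = (2, -2*x + 8*z - 1, 0)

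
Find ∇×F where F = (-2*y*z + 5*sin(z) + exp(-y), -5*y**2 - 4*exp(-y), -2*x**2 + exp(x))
(0, 4*x - 2*y - exp(x) + 5*cos(z), 2*z + exp(-y))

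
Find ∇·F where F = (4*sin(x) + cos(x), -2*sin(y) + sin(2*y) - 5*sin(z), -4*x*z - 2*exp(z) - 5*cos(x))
-4*x - 2*exp(z) - sin(x) + 4*cos(x) - 2*cos(y) + 2*cos(2*y)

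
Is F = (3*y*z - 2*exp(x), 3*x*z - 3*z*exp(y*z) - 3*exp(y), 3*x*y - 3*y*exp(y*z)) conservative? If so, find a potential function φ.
Yes, F is conservative. φ = 3*x*y*z - 2*exp(x) - 3*exp(y) - 3*exp(y*z)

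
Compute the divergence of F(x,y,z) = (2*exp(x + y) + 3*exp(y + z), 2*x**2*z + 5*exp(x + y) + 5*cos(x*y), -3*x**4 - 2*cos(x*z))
-5*x*sin(x*y) + 2*x*sin(x*z) + 7*exp(x + y)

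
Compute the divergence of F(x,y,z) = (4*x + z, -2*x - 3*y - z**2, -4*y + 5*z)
6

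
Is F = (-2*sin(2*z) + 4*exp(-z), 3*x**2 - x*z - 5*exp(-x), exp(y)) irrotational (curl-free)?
No, ∇×F = (x + exp(y), -4*cos(2*z) - 4*exp(-z), 6*x - z + 5*exp(-x))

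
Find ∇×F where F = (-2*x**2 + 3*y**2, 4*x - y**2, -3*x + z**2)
(0, 3, 4 - 6*y)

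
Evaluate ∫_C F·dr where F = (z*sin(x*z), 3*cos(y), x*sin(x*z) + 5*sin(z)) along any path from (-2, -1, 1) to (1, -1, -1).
-cos(1) + cos(2)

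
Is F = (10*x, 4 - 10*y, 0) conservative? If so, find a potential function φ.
Yes, F is conservative. φ = 5*x**2 - 5*y**2 + 4*y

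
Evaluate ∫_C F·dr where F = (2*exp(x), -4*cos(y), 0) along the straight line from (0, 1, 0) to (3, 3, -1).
-2 - 4*sin(3) + 4*sin(1) + 2*exp(3)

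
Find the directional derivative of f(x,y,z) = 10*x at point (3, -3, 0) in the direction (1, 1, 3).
10*sqrt(11)/11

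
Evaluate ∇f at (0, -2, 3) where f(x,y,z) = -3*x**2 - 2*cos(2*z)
(0, 0, 4*sin(6))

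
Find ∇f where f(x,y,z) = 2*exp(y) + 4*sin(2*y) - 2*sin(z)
(0, 2*exp(y) + 8*cos(2*y), -2*cos(z))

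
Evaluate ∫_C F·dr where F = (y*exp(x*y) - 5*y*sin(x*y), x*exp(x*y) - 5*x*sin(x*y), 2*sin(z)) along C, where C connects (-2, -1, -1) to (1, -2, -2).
-2*sinh(2) - 2*cos(2) + 2*cos(1)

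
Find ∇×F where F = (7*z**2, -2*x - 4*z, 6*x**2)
(4, -12*x + 14*z, -2)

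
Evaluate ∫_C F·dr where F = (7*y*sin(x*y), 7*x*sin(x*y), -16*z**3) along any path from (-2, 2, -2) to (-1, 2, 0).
7*cos(4) - 7*cos(2) + 64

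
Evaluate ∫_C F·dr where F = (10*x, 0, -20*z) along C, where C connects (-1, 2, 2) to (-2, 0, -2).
15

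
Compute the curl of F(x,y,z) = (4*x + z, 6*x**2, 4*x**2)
(0, 1 - 8*x, 12*x)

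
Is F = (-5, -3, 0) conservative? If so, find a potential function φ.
Yes, F is conservative. φ = -5*x - 3*y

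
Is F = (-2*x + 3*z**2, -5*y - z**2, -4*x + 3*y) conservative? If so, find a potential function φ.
No, ∇×F = (2*z + 3, 6*z + 4, 0) ≠ 0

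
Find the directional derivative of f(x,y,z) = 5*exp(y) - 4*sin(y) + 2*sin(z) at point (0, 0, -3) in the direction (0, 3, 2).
sqrt(13)*(4*cos(3) + 3)/13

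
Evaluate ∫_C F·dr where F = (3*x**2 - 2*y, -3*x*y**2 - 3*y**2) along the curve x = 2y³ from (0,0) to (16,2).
3976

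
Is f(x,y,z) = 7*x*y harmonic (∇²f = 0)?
Yes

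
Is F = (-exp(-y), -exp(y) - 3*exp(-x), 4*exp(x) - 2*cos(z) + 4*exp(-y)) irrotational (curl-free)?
No, ∇×F = (-4*exp(-y), -4*exp(x), -exp(-y) + 3*exp(-x))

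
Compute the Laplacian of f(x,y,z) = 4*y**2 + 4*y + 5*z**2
18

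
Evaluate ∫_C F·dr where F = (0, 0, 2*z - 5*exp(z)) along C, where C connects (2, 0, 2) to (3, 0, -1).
-3 - 5*exp(-1) + 5*exp(2)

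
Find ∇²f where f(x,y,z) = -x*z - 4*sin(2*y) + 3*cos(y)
(32*sin(y) - 3)*cos(y)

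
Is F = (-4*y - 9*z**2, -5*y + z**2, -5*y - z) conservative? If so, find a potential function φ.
No, ∇×F = (-2*z - 5, -18*z, 4) ≠ 0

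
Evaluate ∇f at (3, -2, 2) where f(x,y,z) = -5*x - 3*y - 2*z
(-5, -3, -2)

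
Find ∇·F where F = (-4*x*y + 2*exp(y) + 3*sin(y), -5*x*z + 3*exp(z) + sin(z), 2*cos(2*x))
-4*y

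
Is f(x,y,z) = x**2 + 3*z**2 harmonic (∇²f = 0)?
No, ∇²f = 8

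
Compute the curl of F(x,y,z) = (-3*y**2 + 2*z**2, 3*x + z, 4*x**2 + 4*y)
(3, -8*x + 4*z, 6*y + 3)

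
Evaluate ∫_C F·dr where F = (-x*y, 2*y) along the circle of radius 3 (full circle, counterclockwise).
0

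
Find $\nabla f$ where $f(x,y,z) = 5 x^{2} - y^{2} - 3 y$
(10*x, -2*y - 3, 0)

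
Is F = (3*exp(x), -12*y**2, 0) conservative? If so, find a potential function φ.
Yes, F is conservative. φ = -4*y**3 + 3*exp(x)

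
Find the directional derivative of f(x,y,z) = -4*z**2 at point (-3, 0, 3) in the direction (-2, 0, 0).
0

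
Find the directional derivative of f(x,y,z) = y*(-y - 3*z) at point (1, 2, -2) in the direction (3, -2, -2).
8*sqrt(17)/17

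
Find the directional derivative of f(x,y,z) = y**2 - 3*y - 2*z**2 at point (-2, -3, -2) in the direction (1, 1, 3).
15*sqrt(11)/11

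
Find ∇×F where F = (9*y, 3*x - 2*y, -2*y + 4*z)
(-2, 0, -6)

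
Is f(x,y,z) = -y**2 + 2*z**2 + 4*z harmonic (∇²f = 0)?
No, ∇²f = 2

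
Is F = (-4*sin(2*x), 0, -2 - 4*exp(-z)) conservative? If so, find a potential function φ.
Yes, F is conservative. φ = -2*z + 2*cos(2*x) + 4*exp(-z)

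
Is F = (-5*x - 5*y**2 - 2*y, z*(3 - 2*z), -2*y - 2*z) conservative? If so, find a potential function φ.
No, ∇×F = (4*z - 5, 0, 10*y + 2) ≠ 0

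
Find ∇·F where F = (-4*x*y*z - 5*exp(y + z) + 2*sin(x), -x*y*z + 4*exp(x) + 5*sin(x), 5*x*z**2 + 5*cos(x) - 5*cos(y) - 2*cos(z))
9*x*z - 4*y*z + 2*sin(z) + 2*cos(x)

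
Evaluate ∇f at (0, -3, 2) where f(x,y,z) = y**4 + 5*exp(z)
(0, -108, 5*exp(2))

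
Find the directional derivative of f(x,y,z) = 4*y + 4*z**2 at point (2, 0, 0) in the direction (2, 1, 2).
4/3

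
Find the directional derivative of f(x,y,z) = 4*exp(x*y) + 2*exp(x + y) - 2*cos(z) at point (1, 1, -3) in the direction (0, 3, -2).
2*sqrt(13)*(2*sin(3) + 3*E*(2 + E))/13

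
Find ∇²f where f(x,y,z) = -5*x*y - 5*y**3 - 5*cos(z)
-30*y + 5*cos(z)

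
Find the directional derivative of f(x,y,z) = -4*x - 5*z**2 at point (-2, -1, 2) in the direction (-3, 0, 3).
-8*sqrt(2)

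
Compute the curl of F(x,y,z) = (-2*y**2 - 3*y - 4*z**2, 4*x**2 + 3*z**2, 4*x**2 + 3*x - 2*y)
(-6*z - 2, -8*x - 8*z - 3, 8*x + 4*y + 3)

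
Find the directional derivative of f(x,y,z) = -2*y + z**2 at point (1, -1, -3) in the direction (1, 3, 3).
-24*sqrt(19)/19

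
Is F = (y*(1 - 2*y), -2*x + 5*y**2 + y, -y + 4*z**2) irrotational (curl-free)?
No, ∇×F = (-1, 0, 4*y - 3)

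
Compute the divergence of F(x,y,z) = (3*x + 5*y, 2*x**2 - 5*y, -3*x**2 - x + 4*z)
2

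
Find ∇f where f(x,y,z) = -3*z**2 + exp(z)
(0, 0, -6*z + exp(z))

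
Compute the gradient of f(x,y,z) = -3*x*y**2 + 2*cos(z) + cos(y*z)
(-3*y**2, -6*x*y - z*sin(y*z), -y*sin(y*z) - 2*sin(z))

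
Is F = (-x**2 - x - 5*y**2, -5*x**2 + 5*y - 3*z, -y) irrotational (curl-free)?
No, ∇×F = (2, 0, -10*x + 10*y)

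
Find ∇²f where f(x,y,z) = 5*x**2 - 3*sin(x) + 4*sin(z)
3*sin(x) - 4*sin(z) + 10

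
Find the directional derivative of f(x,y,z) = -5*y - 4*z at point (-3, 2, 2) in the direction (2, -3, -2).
23*sqrt(17)/17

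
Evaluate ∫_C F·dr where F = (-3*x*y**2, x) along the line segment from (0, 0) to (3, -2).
-30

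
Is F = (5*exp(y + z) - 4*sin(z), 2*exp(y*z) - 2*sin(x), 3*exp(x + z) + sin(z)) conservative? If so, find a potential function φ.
No, ∇×F = (-2*y*exp(y*z), -3*exp(x + z) + 5*exp(y + z) - 4*cos(z), -5*exp(y + z) - 2*cos(x)) ≠ 0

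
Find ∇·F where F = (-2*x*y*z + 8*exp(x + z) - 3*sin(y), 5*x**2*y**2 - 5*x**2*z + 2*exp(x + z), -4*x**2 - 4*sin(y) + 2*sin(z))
10*x**2*y - 2*y*z + 8*exp(x + z) + 2*cos(z)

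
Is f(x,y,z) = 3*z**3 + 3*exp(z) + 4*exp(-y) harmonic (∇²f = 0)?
No, ∇²f = 18*z + 3*exp(z) + 4*exp(-y)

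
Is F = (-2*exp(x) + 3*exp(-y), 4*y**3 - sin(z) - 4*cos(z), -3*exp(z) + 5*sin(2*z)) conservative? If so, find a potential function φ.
No, ∇×F = (-4*sin(z) + cos(z), 0, 3*exp(-y)) ≠ 0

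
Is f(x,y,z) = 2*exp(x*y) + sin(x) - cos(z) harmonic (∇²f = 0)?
No, ∇²f = 2*x**2*exp(x*y) + 2*y**2*exp(x*y) - sin(x) + cos(z)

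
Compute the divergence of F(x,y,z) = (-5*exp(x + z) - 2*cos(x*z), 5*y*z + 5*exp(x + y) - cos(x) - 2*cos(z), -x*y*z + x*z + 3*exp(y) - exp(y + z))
-x*y + x + 2*z*sin(x*z) + 5*z + 5*exp(x + y) - 5*exp(x + z) - exp(y + z)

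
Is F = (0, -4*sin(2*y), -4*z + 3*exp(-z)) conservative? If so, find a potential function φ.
Yes, F is conservative. φ = -2*z**2 + 2*cos(2*y) - 3*exp(-z)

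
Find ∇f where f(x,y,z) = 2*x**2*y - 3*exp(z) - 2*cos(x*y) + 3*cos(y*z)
(2*y*(2*x + sin(x*y)), 2*x**2 + 2*x*sin(x*y) - 3*z*sin(y*z), -3*y*sin(y*z) - 3*exp(z))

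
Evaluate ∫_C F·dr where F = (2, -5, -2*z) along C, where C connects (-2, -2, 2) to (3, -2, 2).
10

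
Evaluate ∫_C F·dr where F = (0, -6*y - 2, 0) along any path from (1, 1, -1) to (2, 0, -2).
5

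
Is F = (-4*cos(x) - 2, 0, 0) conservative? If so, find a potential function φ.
Yes, F is conservative. φ = -2*x - 4*sin(x)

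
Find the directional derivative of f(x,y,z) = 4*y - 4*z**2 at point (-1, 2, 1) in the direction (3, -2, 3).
-16*sqrt(22)/11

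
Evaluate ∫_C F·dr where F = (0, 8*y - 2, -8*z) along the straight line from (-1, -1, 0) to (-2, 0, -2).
-22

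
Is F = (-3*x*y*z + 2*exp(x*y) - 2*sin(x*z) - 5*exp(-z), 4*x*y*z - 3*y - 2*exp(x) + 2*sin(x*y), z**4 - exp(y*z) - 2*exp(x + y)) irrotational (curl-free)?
No, ∇×F = (-4*x*y - z*exp(y*z) - 2*exp(x + y), -3*x*y - 2*x*cos(x*z) + 2*exp(x + y) + 5*exp(-z), 3*x*z - 2*x*exp(x*y) + 4*y*z + 2*y*cos(x*y) - 2*exp(x))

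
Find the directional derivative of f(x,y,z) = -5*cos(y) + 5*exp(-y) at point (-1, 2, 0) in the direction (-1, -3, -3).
15*sqrt(19)*(-exp(2)*sin(2) + 1)*exp(-2)/19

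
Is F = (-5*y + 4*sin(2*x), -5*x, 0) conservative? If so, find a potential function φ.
Yes, F is conservative. φ = -5*x*y - 2*cos(2*x)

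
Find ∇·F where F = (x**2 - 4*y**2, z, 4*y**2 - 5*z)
2*x - 5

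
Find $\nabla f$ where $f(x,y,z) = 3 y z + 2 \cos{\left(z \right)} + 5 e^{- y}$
(0, 3*z - 5*exp(-y), 3*y - 2*sin(z))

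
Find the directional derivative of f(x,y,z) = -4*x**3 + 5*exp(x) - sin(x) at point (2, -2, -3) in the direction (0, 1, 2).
0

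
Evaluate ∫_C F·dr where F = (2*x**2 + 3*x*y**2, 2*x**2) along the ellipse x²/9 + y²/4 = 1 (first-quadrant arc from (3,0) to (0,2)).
-21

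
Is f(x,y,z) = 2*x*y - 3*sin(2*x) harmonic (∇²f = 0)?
No, ∇²f = 12*sin(2*x)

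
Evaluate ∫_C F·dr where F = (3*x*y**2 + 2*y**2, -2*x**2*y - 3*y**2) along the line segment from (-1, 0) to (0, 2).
-7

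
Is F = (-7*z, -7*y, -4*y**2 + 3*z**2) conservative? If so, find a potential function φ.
No, ∇×F = (-8*y, -7, 0) ≠ 0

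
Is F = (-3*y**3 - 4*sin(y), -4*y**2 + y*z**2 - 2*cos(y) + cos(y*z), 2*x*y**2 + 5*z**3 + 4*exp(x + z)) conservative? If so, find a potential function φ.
No, ∇×F = (y*(4*x - 2*z + sin(y*z)), -2*y**2 - 4*exp(x + z), 9*y**2 + 4*cos(y)) ≠ 0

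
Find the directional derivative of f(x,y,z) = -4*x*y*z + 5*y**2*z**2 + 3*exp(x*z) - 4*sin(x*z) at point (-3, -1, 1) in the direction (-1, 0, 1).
sqrt(2)*(8*exp(3)*cos(3) - 3*exp(3) - 6)*exp(-3)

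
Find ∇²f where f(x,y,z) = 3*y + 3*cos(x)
-3*cos(x)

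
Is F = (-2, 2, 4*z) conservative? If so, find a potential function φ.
Yes, F is conservative. φ = -2*x + 2*y + 2*z**2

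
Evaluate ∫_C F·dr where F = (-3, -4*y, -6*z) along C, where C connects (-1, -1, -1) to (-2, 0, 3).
-19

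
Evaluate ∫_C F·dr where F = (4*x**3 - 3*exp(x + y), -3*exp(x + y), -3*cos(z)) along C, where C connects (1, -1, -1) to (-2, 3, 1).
-3*E - 6*sin(1) + 18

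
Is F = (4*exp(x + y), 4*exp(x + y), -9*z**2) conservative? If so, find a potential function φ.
Yes, F is conservative. φ = -3*z**3 + 4*exp(x + y)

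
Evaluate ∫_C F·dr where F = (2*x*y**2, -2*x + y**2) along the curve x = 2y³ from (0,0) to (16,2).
2264/3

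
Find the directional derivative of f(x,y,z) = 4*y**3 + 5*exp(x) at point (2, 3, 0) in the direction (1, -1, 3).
sqrt(11)*(-108 + 5*exp(2))/11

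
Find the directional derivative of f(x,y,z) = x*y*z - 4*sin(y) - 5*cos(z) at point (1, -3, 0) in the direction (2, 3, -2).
6*sqrt(17)*(1 - 2*cos(3))/17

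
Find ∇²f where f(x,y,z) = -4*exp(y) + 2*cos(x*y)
-2*x**2*cos(x*y) - 2*y**2*cos(x*y) - 4*exp(y)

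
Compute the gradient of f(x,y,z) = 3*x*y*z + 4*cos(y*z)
(3*y*z, z*(3*x - 4*sin(y*z)), y*(3*x - 4*sin(y*z)))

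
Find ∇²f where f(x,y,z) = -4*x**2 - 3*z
-8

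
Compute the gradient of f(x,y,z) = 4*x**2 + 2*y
(8*x, 2, 0)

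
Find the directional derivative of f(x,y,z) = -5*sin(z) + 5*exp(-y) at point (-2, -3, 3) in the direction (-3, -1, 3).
5*sqrt(19)*(-3*cos(3) + exp(3))/19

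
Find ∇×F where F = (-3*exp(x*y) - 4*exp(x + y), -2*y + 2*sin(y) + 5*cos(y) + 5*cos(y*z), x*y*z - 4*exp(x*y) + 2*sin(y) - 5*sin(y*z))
(x*z - 4*x*exp(x*y) + 5*y*sin(y*z) - 5*z*cos(y*z) + 2*cos(y), y*(-z + 4*exp(x*y)), 3*x*exp(x*y) + 4*exp(x + y))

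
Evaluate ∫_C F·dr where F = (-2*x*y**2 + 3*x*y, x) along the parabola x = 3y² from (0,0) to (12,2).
-152/5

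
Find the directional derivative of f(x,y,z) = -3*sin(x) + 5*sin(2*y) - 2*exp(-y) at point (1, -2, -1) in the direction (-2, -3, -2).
6*sqrt(17)*(-exp(2) + cos(1) - 5*cos(4))/17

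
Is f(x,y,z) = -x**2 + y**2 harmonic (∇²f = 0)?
Yes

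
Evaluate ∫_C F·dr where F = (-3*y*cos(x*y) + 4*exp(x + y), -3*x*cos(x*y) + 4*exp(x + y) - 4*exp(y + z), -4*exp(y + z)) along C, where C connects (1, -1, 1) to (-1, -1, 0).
-6*sin(1) - 4*exp(-1) + 4*exp(-2)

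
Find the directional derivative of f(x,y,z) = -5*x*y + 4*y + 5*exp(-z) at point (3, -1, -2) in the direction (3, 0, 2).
5*sqrt(13)*(3 - 2*exp(2))/13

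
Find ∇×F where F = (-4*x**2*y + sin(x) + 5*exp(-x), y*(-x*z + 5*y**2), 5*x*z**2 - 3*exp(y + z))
(x*y - 3*exp(y + z), -5*z**2, 4*x**2 - y*z)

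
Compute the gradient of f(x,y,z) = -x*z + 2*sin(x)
(-z + 2*cos(x), 0, -x)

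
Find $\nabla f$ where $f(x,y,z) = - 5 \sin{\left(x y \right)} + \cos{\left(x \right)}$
(-5*y*cos(x*y) - sin(x), -5*x*cos(x*y), 0)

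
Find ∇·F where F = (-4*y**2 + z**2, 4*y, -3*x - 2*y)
4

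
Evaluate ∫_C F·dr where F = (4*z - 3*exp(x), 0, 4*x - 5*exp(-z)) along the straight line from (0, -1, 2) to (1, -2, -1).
-1 - 5*exp(-2) + 2*E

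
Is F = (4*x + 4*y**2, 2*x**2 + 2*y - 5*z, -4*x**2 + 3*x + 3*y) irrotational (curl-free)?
No, ∇×F = (8, 8*x - 3, 4*x - 8*y)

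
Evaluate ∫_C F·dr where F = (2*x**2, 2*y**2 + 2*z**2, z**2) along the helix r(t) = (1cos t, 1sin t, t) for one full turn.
8*pi*(3 + pi**2)/3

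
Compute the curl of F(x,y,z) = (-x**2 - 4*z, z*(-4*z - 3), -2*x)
(8*z + 3, -2, 0)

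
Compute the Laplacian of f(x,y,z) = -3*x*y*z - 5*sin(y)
5*sin(y)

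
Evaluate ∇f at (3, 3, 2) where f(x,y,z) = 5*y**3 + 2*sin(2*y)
(0, 4*cos(6) + 135, 0)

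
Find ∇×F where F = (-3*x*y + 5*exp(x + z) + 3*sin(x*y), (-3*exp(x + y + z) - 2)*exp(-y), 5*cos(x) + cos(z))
(3*exp(x + z), 5*exp(x + z) + 5*sin(x), -3*x*cos(x*y) + 3*x - 3*exp(x + z))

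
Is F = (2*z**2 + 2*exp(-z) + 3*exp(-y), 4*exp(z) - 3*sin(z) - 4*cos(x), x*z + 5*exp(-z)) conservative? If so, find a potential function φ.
No, ∇×F = (-4*exp(z) + 3*cos(z), 3*z - 2*exp(-z), 4*sin(x) + 3*exp(-y)) ≠ 0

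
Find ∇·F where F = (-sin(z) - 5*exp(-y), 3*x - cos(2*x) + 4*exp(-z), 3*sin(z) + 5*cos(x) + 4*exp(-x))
3*cos(z)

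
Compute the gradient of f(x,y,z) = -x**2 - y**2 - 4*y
(-2*x, -2*y - 4, 0)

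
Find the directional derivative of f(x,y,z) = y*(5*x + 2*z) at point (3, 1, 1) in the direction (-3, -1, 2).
-2*sqrt(14)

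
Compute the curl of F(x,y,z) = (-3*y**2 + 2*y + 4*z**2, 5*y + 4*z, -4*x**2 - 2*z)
(-4, 8*x + 8*z, 6*y - 2)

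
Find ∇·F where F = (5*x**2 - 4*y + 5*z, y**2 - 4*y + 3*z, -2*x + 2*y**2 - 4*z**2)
10*x + 2*y - 8*z - 4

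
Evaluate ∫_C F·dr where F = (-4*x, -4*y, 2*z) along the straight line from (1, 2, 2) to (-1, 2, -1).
-3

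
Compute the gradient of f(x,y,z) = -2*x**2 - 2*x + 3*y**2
(-4*x - 2, 6*y, 0)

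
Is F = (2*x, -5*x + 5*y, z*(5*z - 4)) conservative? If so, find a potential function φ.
No, ∇×F = (0, 0, -5) ≠ 0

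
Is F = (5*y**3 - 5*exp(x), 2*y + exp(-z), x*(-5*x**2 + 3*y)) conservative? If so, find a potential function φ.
No, ∇×F = (3*x + exp(-z), 15*x**2 - 3*y, -15*y**2) ≠ 0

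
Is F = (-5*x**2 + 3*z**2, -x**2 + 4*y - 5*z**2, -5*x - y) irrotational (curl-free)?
No, ∇×F = (10*z - 1, 6*z + 5, -2*x)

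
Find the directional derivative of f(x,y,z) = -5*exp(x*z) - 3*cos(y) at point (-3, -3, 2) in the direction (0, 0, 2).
15*exp(-6)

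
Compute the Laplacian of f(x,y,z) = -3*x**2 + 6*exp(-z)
-6 + 6*exp(-z)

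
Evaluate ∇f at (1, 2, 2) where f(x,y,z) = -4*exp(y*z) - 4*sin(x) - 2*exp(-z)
(-4*cos(1), -8*exp(4), 2*(1 - 4*exp(6))*exp(-2))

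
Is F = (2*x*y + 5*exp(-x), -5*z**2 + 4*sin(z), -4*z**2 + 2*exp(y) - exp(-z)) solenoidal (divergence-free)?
No, ∇·F = 2*y - 8*z + exp(-z) - 5*exp(-x)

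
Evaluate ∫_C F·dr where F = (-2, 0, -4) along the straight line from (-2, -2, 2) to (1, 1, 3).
-10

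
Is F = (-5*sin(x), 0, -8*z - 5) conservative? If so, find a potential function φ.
Yes, F is conservative. φ = -4*z**2 - 5*z + 5*cos(x)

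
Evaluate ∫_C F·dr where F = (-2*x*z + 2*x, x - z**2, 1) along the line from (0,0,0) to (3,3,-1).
35/2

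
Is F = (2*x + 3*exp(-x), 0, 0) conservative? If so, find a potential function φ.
Yes, F is conservative. φ = x**2 - 3*exp(-x)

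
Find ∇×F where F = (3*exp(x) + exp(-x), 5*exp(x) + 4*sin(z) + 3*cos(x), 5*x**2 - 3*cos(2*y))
(6*sin(2*y) - 4*cos(z), -10*x, 5*exp(x) - 3*sin(x))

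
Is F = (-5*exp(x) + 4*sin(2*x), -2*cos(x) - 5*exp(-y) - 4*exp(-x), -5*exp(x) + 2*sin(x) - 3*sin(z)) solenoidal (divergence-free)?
No, ∇·F = -5*exp(x) + 8*cos(2*x) - 3*cos(z) + 5*exp(-y)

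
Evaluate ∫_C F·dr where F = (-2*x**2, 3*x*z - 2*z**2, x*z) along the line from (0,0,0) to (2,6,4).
-32/3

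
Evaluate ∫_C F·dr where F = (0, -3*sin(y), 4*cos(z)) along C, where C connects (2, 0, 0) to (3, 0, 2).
4*sin(2)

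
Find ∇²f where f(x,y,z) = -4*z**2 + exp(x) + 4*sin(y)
exp(x) - 4*sin(y) - 8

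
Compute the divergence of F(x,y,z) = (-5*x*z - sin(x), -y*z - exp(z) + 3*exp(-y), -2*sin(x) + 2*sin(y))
-6*z - cos(x) - 3*exp(-y)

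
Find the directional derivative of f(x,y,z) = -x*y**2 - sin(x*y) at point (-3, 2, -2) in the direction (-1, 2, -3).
sqrt(14)*(4*cos(6)/7 + 2)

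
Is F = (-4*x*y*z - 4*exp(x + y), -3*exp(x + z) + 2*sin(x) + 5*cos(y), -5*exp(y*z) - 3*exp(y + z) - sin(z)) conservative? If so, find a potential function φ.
No, ∇×F = (-5*z*exp(y*z) + 3*exp(x + z) - 3*exp(y + z), -4*x*y, 4*x*z + 4*exp(x + y) - 3*exp(x + z) + 2*cos(x)) ≠ 0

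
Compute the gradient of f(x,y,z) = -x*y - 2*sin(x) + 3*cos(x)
(-y - 3*sin(x) - 2*cos(x), -x, 0)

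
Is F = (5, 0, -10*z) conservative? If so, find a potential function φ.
Yes, F is conservative. φ = 5*x - 5*z**2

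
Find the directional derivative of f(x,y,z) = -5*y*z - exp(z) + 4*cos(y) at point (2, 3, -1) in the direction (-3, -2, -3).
sqrt(22)*(3 + 8*E*sin(3) + 35*E)*exp(-1)/22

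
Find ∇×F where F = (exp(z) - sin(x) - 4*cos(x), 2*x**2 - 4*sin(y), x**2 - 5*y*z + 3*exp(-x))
(-5*z, -2*x + exp(z) + 3*exp(-x), 4*x)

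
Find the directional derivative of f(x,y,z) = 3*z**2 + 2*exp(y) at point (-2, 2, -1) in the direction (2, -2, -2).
2*sqrt(3)*(3 - exp(2))/3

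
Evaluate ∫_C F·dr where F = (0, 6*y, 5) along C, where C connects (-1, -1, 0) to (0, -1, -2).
-10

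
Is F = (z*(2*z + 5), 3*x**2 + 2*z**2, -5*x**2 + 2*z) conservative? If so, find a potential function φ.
No, ∇×F = (-4*z, 10*x + 4*z + 5, 6*x) ≠ 0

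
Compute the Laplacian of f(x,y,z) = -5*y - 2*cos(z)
2*cos(z)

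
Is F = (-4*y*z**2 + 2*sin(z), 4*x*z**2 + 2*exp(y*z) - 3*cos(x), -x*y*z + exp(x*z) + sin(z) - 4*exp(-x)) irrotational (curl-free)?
No, ∇×F = (-9*x*z - 2*y*exp(y*z), -7*y*z - z*exp(x*z) + 2*cos(z) - 4*exp(-x), 8*z**2 + 3*sin(x))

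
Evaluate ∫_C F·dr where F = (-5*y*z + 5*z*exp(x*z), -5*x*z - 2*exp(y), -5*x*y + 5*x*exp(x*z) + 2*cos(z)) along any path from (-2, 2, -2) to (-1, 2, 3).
-5*exp(4) + 5*exp(-3) + 2*sin(3) + 2*sin(2) + 70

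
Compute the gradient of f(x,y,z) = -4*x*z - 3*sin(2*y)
(-4*z, -6*cos(2*y), -4*x)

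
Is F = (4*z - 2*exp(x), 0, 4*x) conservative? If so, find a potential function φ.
Yes, F is conservative. φ = 4*x*z - 2*exp(x)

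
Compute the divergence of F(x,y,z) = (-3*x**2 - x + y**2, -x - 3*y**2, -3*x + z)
-6*x - 6*y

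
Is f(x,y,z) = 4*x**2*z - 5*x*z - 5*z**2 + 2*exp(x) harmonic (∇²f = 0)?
No, ∇²f = 8*z + 2*exp(x) - 10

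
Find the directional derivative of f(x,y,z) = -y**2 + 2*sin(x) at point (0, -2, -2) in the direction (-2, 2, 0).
sqrt(2)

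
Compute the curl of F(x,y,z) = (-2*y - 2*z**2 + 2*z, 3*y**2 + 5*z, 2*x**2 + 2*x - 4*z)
(-5, -4*x - 4*z, 2)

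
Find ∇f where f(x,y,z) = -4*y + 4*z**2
(0, -4, 8*z)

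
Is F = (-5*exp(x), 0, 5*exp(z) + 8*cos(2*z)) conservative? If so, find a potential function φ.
Yes, F is conservative. φ = -5*exp(x) + 5*exp(z) + 4*sin(2*z)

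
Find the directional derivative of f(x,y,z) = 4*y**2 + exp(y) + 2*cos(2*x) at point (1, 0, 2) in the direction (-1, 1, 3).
sqrt(11)*(1 + 4*sin(2))/11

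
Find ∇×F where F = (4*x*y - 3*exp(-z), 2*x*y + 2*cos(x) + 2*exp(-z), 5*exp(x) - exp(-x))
(2*exp(-z), -5*exp(x) + 3*exp(-z) - exp(-x), -4*x + 2*y - 2*sin(x))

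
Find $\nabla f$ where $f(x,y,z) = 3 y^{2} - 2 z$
(0, 6*y, -2)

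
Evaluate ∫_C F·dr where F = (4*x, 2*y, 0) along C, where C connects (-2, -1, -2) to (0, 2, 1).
-5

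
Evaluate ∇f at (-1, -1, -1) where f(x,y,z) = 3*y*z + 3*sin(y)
(0, -3 + 3*cos(1), -3)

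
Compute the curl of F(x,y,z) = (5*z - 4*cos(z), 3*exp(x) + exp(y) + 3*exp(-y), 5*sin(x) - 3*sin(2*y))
(-6*cos(2*y), 4*sin(z) - 5*cos(x) + 5, 3*exp(x))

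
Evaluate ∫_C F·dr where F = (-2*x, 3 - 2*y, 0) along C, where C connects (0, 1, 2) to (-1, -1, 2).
-7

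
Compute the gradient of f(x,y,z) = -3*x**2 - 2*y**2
(-6*x, -4*y, 0)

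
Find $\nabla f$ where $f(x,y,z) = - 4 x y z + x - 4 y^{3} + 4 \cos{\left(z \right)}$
(-4*y*z + 1, -4*x*z - 12*y**2, -4*x*y - 4*sin(z))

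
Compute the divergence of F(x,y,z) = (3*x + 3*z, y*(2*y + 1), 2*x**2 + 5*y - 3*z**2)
4*y - 6*z + 4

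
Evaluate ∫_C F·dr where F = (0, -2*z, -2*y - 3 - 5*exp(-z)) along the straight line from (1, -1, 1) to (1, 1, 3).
-14 - 5*exp(-1) + 5*exp(-3)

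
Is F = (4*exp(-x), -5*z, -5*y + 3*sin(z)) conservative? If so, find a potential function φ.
Yes, F is conservative. φ = -5*y*z - 3*cos(z) - 4*exp(-x)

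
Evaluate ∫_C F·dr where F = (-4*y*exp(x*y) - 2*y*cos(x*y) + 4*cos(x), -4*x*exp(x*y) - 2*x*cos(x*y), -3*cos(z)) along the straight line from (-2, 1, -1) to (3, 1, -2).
-4*exp(3) - 3*sin(1) + 2*sin(3) + 4*exp(-2) + 5*sin(2)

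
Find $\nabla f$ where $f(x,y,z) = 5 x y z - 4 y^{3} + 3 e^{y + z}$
(5*y*z, 5*x*z - 12*y**2 + 3*exp(y + z), 5*x*y + 3*exp(y + z))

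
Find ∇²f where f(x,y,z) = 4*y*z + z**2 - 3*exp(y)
2 - 3*exp(y)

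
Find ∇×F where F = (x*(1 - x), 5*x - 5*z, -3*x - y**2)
(5 - 2*y, 3, 5)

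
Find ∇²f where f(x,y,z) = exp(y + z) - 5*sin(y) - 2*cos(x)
2*exp(y + z) + 5*sin(y) + 2*cos(x)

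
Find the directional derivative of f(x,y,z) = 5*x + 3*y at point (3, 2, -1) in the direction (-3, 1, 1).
-12*sqrt(11)/11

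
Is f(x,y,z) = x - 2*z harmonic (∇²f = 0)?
Yes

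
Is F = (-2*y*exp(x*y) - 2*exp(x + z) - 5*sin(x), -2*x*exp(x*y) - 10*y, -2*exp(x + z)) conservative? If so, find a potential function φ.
Yes, F is conservative. φ = -5*y**2 - 2*exp(x*y) - 2*exp(x + z) + 5*cos(x)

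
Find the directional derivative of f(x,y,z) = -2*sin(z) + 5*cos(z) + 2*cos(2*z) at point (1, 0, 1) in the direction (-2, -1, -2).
4*cos(1)/3 + 8*sin(2)/3 + 10*sin(1)/3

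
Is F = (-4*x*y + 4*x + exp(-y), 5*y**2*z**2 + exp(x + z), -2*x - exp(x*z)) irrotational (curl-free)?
No, ∇×F = (-10*y**2*z - exp(x + z), z*exp(x*z) + 2, 4*x + exp(x + z) + exp(-y))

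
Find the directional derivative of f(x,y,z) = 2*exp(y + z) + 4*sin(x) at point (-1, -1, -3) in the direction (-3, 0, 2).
4*sqrt(13)*(-3*exp(4)*cos(1) + 1)*exp(-4)/13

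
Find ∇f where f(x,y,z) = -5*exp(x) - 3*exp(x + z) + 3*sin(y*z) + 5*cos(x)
(-5*exp(x) - 3*exp(x + z) - 5*sin(x), 3*z*cos(y*z), 3*y*cos(y*z) - 3*exp(x + z))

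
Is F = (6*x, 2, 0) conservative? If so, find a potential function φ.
Yes, F is conservative. φ = 3*x**2 + 2*y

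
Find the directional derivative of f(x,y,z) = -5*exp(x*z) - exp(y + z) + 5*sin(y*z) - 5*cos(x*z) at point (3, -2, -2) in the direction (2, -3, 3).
-25*sqrt(22)*(exp(6)*sin(6) + 1)*exp(-6)/22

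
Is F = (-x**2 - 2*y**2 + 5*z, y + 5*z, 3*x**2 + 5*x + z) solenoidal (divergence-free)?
No, ∇·F = 2 - 2*x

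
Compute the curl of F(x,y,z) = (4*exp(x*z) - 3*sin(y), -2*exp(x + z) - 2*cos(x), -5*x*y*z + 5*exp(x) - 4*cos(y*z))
(-5*x*z + 4*z*sin(y*z) + 2*exp(x + z), 4*x*exp(x*z) + 5*y*z - 5*exp(x), -2*exp(x + z) + 2*sin(x) + 3*cos(y))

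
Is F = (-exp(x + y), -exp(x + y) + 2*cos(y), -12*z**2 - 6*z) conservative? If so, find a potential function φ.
Yes, F is conservative. φ = -4*z**3 - 3*z**2 - exp(x + y) + 2*sin(y)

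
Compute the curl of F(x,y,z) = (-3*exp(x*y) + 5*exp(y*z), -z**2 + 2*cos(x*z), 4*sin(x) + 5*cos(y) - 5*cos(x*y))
(5*x*sin(x*y) + 2*x*sin(x*z) + 2*z - 5*sin(y), 5*y*exp(y*z) - 5*y*sin(x*y) - 4*cos(x), 3*x*exp(x*y) - 5*z*exp(y*z) - 2*z*sin(x*z))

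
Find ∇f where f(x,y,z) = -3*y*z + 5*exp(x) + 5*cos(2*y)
(5*exp(x), -3*z - 10*sin(2*y), -3*y)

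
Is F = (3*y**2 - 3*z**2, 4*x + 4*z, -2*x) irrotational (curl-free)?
No, ∇×F = (-4, 2 - 6*z, 4 - 6*y)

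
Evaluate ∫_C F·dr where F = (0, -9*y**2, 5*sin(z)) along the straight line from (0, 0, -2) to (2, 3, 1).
-81 - 5*cos(1) + 5*cos(2)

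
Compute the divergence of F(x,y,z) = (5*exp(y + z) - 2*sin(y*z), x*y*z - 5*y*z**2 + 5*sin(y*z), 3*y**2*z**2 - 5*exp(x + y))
z*(x + 6*y**2 - 5*z + 5*cos(y*z))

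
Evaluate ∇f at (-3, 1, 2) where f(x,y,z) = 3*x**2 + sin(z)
(-18, 0, cos(2))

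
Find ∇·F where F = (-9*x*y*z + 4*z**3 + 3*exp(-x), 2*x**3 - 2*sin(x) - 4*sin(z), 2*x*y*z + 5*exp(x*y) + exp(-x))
2*x*y - 9*y*z - 3*exp(-x)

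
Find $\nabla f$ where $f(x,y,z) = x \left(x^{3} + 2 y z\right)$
(4*x**3 + 2*y*z, 2*x*z, 2*x*y)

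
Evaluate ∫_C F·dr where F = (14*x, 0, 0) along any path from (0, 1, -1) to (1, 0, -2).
7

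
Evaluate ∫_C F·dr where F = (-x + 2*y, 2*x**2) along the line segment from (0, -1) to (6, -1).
-30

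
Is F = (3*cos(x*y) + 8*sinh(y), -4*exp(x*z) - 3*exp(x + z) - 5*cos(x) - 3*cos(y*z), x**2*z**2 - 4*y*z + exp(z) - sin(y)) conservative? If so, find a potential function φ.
No, ∇×F = (4*x*exp(x*z) - 3*y*sin(y*z) - 4*z + 3*exp(x + z) - cos(y), -2*x*z**2, 3*x*sin(x*y) - 4*z*exp(x*z) - 3*exp(x + z) + 5*sin(x) - 8*cosh(y)) ≠ 0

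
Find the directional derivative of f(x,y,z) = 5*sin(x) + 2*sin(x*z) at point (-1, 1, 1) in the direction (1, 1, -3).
13*sqrt(11)*cos(1)/11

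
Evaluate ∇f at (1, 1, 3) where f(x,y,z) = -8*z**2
(0, 0, -48)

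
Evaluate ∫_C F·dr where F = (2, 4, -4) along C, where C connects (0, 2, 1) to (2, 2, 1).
4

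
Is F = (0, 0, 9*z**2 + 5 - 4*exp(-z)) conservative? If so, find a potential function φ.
Yes, F is conservative. φ = 3*z**3 + 5*z + 4*exp(-z)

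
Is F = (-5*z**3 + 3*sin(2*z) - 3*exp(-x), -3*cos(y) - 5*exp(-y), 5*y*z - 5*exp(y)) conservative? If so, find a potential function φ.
No, ∇×F = (5*z - 5*exp(y), -15*z**2 + 6*cos(2*z), 0) ≠ 0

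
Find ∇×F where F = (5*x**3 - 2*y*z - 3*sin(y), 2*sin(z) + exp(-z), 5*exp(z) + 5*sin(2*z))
(-2*cos(z) + exp(-z), -2*y, 2*z + 3*cos(y))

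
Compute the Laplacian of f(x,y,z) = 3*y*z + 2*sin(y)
-2*sin(y)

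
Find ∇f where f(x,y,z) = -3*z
(0, 0, -3)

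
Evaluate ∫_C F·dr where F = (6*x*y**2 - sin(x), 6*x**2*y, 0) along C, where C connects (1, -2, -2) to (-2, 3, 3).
-cos(1) + cos(2) + 96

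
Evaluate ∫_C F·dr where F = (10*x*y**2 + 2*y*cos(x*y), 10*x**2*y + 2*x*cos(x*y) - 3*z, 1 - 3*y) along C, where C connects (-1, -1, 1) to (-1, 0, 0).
-9 - 2*sin(1)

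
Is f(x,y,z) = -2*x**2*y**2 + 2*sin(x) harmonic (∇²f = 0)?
No, ∇²f = -4*x**2 - 4*y**2 - 2*sin(x)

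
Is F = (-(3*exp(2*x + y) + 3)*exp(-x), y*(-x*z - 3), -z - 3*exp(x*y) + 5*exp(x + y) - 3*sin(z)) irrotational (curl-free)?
No, ∇×F = (x*y - 3*x*exp(x*y) + 5*exp(x + y), 3*y*exp(x*y) - 5*exp(x + y), -y*z + 3*exp(x + y))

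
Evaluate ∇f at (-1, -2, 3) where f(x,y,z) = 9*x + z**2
(9, 0, 6)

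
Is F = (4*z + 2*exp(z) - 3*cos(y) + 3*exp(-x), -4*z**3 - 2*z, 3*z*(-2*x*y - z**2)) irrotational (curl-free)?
No, ∇×F = (-6*x*z + 12*z**2 + 2, 6*y*z + 2*exp(z) + 4, -3*sin(y))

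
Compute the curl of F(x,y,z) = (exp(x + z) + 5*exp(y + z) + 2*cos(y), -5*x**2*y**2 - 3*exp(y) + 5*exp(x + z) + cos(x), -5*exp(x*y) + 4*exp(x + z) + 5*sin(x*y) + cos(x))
(-5*x*exp(x*y) + 5*x*cos(x*y) - 5*exp(x + z), 5*y*exp(x*y) - 5*y*cos(x*y) - 3*exp(x + z) + 5*exp(y + z) + sin(x), -10*x*y**2 + 5*exp(x + z) - 5*exp(y + z) - sin(x) + 2*sin(y))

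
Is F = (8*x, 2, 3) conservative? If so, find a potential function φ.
Yes, F is conservative. φ = 4*x**2 + 2*y + 3*z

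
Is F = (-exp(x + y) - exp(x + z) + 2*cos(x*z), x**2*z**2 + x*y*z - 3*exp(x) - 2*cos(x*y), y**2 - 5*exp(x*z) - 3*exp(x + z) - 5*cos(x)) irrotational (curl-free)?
No, ∇×F = (-2*x**2*z - x*y + 2*y, -2*x*sin(x*z) + 5*z*exp(x*z) + 2*exp(x + z) - 5*sin(x), 2*x*z**2 + y*z + 2*y*sin(x*y) - 3*exp(x) + exp(x + y))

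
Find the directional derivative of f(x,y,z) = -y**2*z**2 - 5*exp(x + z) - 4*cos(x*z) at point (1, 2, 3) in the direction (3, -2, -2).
sqrt(17)*(-5*exp(4) + 28*sin(3) + 120)/17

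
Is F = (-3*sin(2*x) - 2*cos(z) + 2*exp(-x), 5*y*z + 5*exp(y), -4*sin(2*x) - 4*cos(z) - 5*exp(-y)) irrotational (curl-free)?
No, ∇×F = (-5*y + 5*exp(-y), 2*sin(z) + 8*cos(2*x), 0)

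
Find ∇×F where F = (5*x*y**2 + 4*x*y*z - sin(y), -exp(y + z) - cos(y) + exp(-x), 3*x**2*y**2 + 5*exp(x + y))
(6*x**2*y + 5*exp(x + y) + exp(y + z), -6*x*y**2 + 4*x*y - 5*exp(x + y), -10*x*y - 4*x*z + cos(y) - exp(-x))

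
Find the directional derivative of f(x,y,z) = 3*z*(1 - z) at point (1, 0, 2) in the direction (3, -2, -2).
18*sqrt(17)/17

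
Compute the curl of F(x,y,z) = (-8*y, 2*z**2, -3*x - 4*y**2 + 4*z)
(-8*y - 4*z, 3, 8)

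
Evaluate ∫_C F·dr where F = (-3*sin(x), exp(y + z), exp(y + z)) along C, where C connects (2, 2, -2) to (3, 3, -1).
3*cos(3) - 1 - 3*cos(2) + exp(2)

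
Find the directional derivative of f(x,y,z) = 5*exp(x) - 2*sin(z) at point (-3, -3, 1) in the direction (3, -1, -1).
sqrt(11)*(15 + 2*exp(3)*cos(1))*exp(-3)/11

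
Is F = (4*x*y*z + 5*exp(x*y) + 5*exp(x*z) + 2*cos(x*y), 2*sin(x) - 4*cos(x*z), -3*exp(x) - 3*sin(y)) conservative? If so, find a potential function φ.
No, ∇×F = (-4*x*sin(x*z) - 3*cos(y), 4*x*y + 5*x*exp(x*z) + 3*exp(x), -4*x*z - 5*x*exp(x*y) + 2*x*sin(x*y) + 4*z*sin(x*z) + 2*cos(x)) ≠ 0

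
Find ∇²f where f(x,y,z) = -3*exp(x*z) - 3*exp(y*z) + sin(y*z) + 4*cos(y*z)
-3*x**2*exp(x*z) - 3*y**2*exp(y*z) - y**2*sin(y*z) - 4*y**2*cos(y*z) - 3*z**2*exp(x*z) - 3*z**2*exp(y*z) - z**2*sin(y*z) - 4*z**2*cos(y*z)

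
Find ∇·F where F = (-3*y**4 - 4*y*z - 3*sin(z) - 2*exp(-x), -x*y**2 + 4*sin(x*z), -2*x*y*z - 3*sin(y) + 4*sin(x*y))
-4*x*y + 2*exp(-x)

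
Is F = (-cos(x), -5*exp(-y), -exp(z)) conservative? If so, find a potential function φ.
Yes, F is conservative. φ = -exp(z) - sin(x) + 5*exp(-y)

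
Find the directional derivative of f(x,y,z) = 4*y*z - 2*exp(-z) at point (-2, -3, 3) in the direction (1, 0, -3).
3*sqrt(10)*(-1 + 6*exp(3))*exp(-3)/5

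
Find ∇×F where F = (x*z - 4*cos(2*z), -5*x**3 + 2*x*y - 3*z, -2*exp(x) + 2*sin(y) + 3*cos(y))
(-3*sin(y) + 2*cos(y) + 3, x + 2*exp(x) + 8*sin(2*z), -15*x**2 + 2*y)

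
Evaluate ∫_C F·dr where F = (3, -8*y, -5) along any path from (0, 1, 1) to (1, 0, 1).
7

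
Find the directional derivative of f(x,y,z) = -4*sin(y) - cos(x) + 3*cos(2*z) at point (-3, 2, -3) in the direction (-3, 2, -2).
sqrt(17)*(3*sin(3) - 8*cos(2) - 12*sin(6))/17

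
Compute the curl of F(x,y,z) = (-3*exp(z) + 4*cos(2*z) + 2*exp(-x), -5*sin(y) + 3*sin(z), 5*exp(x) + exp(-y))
(-3*cos(z) - exp(-y), -5*exp(x) - 3*exp(z) - 8*sin(2*z), 0)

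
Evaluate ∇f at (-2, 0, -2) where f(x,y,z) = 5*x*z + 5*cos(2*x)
(-10 + 10*sin(4), 0, -10)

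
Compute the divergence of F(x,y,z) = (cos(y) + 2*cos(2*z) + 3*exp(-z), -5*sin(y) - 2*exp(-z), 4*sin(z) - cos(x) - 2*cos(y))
-5*cos(y) + 4*cos(z)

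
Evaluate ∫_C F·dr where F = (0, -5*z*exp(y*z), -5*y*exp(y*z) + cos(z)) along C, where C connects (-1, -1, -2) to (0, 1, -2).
10*sinh(2)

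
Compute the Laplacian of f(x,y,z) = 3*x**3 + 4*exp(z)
18*x + 4*exp(z)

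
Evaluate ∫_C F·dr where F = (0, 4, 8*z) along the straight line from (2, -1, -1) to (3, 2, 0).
8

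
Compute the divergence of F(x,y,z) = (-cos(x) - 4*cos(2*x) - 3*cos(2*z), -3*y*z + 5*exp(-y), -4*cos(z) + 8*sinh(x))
-3*z + sin(x) + 8*sin(2*x) + 4*sin(z) - 5*exp(-y)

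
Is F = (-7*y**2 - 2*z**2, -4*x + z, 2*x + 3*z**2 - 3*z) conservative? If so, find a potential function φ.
No, ∇×F = (-1, -4*z - 2, 14*y - 4) ≠ 0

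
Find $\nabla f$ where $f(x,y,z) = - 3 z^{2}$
(0, 0, -6*z)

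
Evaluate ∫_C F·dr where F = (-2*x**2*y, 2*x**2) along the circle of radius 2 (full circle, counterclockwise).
8*pi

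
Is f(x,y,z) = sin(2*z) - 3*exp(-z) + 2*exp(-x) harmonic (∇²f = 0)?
No, ∇²f = -4*sin(2*z) - 3*exp(-z) + 2*exp(-x)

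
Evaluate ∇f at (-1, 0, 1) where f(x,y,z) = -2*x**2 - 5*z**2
(4, 0, -10)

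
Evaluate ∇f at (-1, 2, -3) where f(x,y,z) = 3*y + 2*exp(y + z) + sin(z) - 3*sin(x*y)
(-6*cos(2), 3*cos(2) + 2*exp(-1) + 3, cos(3) + 2*exp(-1))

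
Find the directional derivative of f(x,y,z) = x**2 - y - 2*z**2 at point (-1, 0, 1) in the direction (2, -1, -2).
5/3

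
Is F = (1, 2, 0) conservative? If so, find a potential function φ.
Yes, F is conservative. φ = x + 2*y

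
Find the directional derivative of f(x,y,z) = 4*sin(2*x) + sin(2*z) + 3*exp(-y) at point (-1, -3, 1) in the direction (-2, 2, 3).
-2*sqrt(17)*(5*cos(2) + 3*exp(3))/17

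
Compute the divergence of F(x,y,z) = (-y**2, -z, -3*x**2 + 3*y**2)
0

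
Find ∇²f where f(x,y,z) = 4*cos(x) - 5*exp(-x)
-4*cos(x) - 5*exp(-x)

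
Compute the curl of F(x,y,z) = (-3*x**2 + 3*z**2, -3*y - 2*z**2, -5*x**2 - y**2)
(-2*y + 4*z, 10*x + 6*z, 0)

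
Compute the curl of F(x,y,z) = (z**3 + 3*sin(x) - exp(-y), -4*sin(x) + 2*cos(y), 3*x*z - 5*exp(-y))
(5*exp(-y), 3*z*(z - 1), -4*cos(x) - exp(-y))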